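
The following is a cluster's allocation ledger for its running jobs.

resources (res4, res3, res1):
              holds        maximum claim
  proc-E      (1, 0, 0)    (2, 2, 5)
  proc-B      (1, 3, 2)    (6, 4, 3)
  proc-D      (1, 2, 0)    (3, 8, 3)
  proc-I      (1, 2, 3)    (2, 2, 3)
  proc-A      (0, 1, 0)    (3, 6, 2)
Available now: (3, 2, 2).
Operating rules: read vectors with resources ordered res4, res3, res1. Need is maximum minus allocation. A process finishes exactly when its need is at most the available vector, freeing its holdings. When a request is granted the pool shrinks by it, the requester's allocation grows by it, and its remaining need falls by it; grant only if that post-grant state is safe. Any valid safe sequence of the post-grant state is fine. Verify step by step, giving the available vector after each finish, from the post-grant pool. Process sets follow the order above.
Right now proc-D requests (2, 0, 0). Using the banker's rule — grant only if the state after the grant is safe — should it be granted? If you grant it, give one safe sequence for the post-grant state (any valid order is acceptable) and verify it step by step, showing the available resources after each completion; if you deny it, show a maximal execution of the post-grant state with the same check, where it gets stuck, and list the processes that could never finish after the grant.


DENY — the pretend-granted state is unsafe.
Key observation: after proc-I, proc-E the pool peaks at (3, 4, 5), and each blocked process is short somewhere: proc-B on res4; proc-D on res3; proc-A on res3.
After a pretend grant, a maximal execution: proc-I, proc-E — then nothing else fits. Walking it through:
  pool = (1, 2, 2)
  run proc-I (needs (1, 0, 0), free (1, 2, 2)); after release of (1, 2, 3) the pool is (2, 4, 5)
  run proc-E (needs (1, 2, 5), free (2, 4, 5)); after release of (1, 0, 0) the pool is (3, 4, 5)
  proc-B still needs (5, 1, 1) but only (3, 4, 5) is free — short on res4
  proc-D still needs (0, 6, 3) but only (3, 4, 5) is free — short on res3
  proc-A still needs (3, 5, 2) but only (3, 4, 5) is free — short on res3
Processes that could never finish after the grant: proc-B, proc-D and proc-A.


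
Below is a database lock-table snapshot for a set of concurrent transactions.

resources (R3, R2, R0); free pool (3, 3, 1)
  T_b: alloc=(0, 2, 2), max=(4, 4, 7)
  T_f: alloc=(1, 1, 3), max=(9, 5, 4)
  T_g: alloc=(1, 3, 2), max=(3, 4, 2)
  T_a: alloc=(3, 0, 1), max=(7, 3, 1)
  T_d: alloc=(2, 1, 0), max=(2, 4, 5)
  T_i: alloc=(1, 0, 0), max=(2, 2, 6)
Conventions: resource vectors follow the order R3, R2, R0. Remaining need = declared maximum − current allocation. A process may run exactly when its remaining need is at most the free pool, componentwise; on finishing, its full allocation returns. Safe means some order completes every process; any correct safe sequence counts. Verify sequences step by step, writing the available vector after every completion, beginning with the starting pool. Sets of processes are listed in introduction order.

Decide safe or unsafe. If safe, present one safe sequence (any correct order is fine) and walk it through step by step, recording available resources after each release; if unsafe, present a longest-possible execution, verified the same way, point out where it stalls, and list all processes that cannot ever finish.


UNSAFE.
Key observation: after T_g, T_a the pool peaks at (7, 6, 4), and each blocked process is short somewhere: T_b on R0; T_f on R3; T_d on R0; T_i on R0.
Going as far as possible: T_g, T_a; after that, nothing fits. Verifying each step:
  pool = (3, 3, 1)
  T_g: need (2, 1, 0) fits (3, 3, 1); releases (1, 3, 2), pool now (4, 6, 3)
  T_a: need (4, 3, 0) fits (4, 6, 3); releases (3, 0, 1), pool now (7, 6, 4)
  T_b cannot run: need (4, 2, 5) vs free (7, 6, 4) (insufficient R0)
  T_f cannot run: need (8, 4, 1) vs free (7, 6, 4) (insufficient R3)
  T_d cannot run: need (0, 3, 5) vs free (7, 6, 4) (insufficient R0)
  T_i cannot run: need (1, 2, 6) vs free (7, 6, 4) (insufficient R0)
Never able to finish: T_b, T_f, T_d and T_i.


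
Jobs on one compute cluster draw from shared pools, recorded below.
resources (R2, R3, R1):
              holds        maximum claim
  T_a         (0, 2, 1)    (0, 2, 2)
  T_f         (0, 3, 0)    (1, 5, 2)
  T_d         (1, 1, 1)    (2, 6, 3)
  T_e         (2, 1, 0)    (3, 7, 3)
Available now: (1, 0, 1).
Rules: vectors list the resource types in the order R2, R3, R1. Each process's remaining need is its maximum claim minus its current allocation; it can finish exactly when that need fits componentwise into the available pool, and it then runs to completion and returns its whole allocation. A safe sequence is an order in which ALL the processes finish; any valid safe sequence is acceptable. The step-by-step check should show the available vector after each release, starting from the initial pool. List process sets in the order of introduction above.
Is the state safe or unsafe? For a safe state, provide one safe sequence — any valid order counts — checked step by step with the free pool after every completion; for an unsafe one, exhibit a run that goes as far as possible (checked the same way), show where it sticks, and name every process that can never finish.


SAFE, for example via the order T_a, T_f, T_d, T_e.
Key observation: the first exact fit in this order is T_a — it needs (0, 0, 1) with (1, 0, 1) free, meeting a requested resource to the last unit.
Check, step by step:
  pool = (1, 0, 1)
  T_a: need (0, 0, 1) fits (1, 0, 1); releases (0, 2, 1), pool now (1, 2, 2)
  T_f: need (1, 2, 2) fits (1, 2, 2); releases (0, 3, 0), pool now (1, 5, 2)
  T_d: need (1, 5, 2) fits (1, 5, 2); releases (1, 1, 1), pool now (2, 6, 3)
  T_e: need (1, 6, 3) fits (2, 6, 3); releases (2, 1, 0), pool now (4, 7, 3)


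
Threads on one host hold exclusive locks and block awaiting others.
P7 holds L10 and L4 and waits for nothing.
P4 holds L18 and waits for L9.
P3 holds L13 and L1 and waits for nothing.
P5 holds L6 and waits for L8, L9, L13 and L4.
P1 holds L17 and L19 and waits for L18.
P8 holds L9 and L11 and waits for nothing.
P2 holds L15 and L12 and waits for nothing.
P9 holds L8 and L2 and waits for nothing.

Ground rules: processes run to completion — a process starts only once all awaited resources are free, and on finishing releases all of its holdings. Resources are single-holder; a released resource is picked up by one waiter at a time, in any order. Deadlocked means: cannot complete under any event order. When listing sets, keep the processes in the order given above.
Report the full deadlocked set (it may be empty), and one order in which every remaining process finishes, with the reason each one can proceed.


The deadlocked set is empty.
Key observation: there is no circular wait here — follow any chain and it reaches a process that is free to run now.
One completion order for the rest: P2, P8, P7, P3, P9, P4, P5, P1.
Check, step by step:
  P2: no waits; runs immediately, freeing L15 and L12
  P8: no waits; runs immediately, freeing L9 and L11
  P7: no waits; runs immediately, freeing L10 and L4
  P3: no waits; runs immediately, freeing L13 and L1
  P9: no waits; runs immediately, freeing L8 and L2
  run P4 (all its waits — L9 — are resolved); releases L18
  run P5 (all its waits — L8, L9, L13 and L4 — are resolved); releases L6
  run P1 (all its waits — L18 — are resolved); releases L17 and L19


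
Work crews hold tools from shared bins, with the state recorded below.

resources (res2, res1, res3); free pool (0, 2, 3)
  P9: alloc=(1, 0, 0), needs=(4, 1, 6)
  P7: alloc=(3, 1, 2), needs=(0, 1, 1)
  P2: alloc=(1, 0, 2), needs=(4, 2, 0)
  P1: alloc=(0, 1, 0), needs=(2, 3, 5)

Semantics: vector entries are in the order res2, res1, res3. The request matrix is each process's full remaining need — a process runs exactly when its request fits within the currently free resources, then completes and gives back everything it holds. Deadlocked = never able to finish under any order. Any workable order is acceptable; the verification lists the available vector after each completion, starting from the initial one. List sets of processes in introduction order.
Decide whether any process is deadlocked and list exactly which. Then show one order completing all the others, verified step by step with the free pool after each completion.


The deadlocked set is P9 and P2.
Key observation: the wall is res2: completing P7, P1 brings the pool only to (3, 4, 5), and all the rest need more.
The rest can finish in the order P7, P1. Check, step by step:
  pool = (0, 2, 3)
  P7 needs (0, 1, 1) <= (0, 2, 3) -> finishes; pool += (3, 1, 2) = (3, 3, 5)
  P1 needs (2, 3, 5) <= (3, 3, 5) -> finishes; pool += (0, 1, 0) = (3, 4, 5)
The stuck group stays short no matter what:
  blocked: P9 wants (4, 1, 6), pool (3, 4, 5) — not enough res2 and res3
  blocked: P2 wants (4, 2, 0), pool (3, 4, 5) — not enough res2


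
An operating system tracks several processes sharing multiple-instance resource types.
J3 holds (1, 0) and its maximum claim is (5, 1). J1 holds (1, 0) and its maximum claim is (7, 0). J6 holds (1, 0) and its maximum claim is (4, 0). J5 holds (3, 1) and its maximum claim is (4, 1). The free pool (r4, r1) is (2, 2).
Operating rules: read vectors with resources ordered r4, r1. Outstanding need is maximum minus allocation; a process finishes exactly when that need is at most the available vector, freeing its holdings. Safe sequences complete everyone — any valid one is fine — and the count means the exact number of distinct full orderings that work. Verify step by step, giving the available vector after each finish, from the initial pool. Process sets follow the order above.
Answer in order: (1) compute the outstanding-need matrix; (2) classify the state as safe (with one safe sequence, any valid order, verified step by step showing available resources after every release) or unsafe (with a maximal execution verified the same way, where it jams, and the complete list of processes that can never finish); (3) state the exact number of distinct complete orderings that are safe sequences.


(1) Remaining need (order r4, r1):
  J3: (4, 1)
  J1: (6, 0)
  J6: (3, 0)
  J5: (1, 0)
(2) The state is SAFE; one workable sequence: J5, J6, J1, J3.
Key observation: J1 marks the first exact bind of the order: its need (6, 0) fits the free (6, 3) with zero slack on a requested resource.
Step-by-step check:
  pool = (2, 2)
  J5: need (1, 0) fits (2, 2); releases (3, 1), pool now (5, 3)
  J6: need (3, 0) fits (5, 3); releases (1, 0), pool now (6, 3)
  J1: need (6, 0) fits (6, 3); releases (1, 0), pool now (7, 3)
  J3: need (4, 1) fits (7, 3); releases (1, 0), pool now (8, 3)
(3) Precisely 4 of the possible complete orderings are safe sequences.


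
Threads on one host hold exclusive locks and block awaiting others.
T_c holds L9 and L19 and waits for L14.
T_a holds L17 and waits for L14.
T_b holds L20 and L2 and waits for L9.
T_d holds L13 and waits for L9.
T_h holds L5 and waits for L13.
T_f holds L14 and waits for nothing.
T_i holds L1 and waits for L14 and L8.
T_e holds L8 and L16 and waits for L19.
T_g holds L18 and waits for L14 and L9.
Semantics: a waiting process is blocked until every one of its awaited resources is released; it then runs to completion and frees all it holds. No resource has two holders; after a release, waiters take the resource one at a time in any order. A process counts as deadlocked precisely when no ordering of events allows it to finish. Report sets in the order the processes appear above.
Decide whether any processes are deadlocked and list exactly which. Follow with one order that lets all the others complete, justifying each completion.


No process is deadlocked.
Key observation: no waiting chain loops back on itself — every chain ends at a process that waits on nothing, so everyone eventually runs.
A valid finishing order for the others: T_f, T_c, T_e, T_i, T_a, T_b, T_g, T_d, T_h.
Walking it through:
  T_f: no waits; runs immediately, freeing L14
  T_c: everything it awaited (L14) is free; runs, freeing L9 and L19
  T_e: everything it awaited (L19) is free; runs, freeing L8 and L16
  T_i: everything it awaited (L14 and L8) is free; runs, freeing L1
  T_a: everything it awaited (L14) is free; runs, freeing L17
  T_b: everything it awaited (L9) is free; runs, freeing L20 and L2
  T_g: everything it awaited (L14 and L9) is free; runs, freeing L18
  T_d: everything it awaited (L9) is free; runs, freeing L13
  T_h: everything it awaited (L13) is free; runs, freeing L5


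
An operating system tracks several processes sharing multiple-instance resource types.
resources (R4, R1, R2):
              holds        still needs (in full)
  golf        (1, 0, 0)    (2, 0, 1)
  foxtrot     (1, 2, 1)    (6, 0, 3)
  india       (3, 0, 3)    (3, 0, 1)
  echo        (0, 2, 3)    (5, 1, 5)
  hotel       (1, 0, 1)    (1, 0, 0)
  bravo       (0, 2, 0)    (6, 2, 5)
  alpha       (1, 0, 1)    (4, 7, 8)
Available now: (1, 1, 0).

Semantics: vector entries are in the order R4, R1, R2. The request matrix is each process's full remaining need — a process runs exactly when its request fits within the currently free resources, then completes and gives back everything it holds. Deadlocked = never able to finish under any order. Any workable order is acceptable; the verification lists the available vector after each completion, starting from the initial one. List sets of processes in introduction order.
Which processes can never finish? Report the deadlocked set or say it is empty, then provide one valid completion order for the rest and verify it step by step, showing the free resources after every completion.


The deadlocked set is empty.
Key observation: the pool covers hotel at once, and every later process fits after earlier releases.
The rest can finish in the order hotel, golf, india, foxtrot, bravo, echo, alpha. Walking it through:
  pool = (1, 1, 0)
  hotel needs (1, 0, 0) <= (1, 1, 0) -> finishes; pool += (1, 0, 1) = (2, 1, 1)
  golf needs (2, 0, 1) <= (2, 1, 1) -> finishes; pool += (1, 0, 0) = (3, 1, 1)
  india needs (3, 0, 1) <= (3, 1, 1) -> finishes; pool += (3, 0, 3) = (6, 1, 4)
  foxtrot needs (6, 0, 3) <= (6, 1, 4) -> finishes; pool += (1, 2, 1) = (7, 3, 5)
  bravo needs (6, 2, 5) <= (7, 3, 5) -> finishes; pool += (0, 2, 0) = (7, 5, 5)
  echo needs (5, 1, 5) <= (7, 5, 5) -> finishes; pool += (0, 2, 3) = (7, 7, 8)
  alpha needs (4, 7, 8) <= (7, 7, 8) -> finishes; pool += (1, 0, 1) = (8, 7, 9)


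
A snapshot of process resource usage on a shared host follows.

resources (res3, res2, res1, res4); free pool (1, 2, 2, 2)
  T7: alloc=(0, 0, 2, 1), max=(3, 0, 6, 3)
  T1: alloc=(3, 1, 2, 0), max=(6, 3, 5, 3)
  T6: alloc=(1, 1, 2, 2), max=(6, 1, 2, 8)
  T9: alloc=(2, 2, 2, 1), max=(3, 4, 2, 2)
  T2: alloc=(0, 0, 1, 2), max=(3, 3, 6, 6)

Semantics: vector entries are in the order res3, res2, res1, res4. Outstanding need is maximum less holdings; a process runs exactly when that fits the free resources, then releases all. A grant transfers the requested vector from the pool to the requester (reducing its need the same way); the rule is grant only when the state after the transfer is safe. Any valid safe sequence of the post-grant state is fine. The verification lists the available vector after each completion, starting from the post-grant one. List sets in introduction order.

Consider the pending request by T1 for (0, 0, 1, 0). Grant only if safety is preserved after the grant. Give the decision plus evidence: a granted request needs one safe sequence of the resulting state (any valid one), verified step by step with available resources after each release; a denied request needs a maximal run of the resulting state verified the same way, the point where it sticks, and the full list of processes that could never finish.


GRANT. The post-grant state is safe; one safe sequence: T9, T1, T7, T2, T6.
Key observation: after the grant the pool drops to (1, 2, 1, 2), which still lets T9 finish first and unwind the rest.
Step-by-step check of the post-grant state:
  pool = (1, 2, 1, 2)
  T9: need (1, 2, 0, 1) fits (1, 2, 1, 2); releases (2, 2, 2, 1), pool now (3, 4, 3, 3)
  T1: need (3, 2, 2, 3) fits (3, 4, 3, 3); releases (3, 1, 3, 0), pool now (6, 5, 6, 3)
  T7: need (3, 0, 4, 2) fits (6, 5, 6, 3); releases (0, 0, 2, 1), pool now (6, 5, 8, 4)
  T2: need (3, 3, 5, 4) fits (6, 5, 8, 4); releases (0, 0, 1, 2), pool now (6, 5, 9, 6)
  T6: need (5, 0, 0, 6) fits (6, 5, 9, 6); releases (1, 1, 2, 2), pool now (7, 6, 11, 8)


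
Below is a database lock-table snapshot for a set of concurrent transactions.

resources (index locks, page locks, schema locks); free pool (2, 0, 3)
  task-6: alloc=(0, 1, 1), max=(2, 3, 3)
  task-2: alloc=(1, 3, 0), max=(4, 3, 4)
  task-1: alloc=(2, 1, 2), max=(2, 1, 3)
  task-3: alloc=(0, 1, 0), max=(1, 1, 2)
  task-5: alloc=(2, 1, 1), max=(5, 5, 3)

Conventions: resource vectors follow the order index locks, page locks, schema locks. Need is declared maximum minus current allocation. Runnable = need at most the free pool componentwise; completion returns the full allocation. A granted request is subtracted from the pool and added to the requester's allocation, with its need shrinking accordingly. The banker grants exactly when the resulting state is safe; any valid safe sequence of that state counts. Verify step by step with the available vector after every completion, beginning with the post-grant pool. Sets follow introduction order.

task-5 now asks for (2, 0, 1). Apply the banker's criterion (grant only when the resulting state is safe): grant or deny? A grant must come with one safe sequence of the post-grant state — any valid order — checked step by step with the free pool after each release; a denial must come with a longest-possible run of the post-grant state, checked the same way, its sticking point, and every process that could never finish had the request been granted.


DENY — the pretend-granted state is unsafe.
Key observation: after task-1, task-3, task-6 the pool peaks at (2, 3, 5), and each blocked process is short somewhere: task-2 on index locks; task-5 on page locks.
On the post-grant state, task-1, task-3, task-6 is a maximal run — nothing extends it. Verifying each step:
  pool = (0, 0, 2)
  task-1: need (0, 0, 1) fits (0, 0, 2); releases (2, 1, 2), pool now (2, 1, 4)
  task-3: need (1, 0, 2) fits (2, 1, 4); releases (0, 1, 0), pool now (2, 2, 4)
  task-6: need (2, 2, 2) fits (2, 2, 4); releases (0, 1, 1), pool now (2, 3, 5)
  task-2 still needs (3, 0, 4) but only (2, 3, 5) is free — short on index locks
  task-5 still needs (1, 4, 1) but only (2, 3, 5) is free — short on page locks
Post-grant, the permanently blocked set is task-2 and task-5.


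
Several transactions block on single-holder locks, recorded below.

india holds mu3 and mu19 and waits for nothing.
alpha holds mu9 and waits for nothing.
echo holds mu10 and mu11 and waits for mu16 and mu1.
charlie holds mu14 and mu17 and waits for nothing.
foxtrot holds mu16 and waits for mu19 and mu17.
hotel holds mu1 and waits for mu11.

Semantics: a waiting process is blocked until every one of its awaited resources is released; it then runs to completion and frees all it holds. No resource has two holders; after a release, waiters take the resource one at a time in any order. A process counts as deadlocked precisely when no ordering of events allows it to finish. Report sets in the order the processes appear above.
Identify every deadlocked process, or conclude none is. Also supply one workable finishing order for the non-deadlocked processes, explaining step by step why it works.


Deadlocked set: echo and hotel.
Key observation: the loop echo -> hotel -> echo blocks itself forever; no other process is dragged down with it.
A valid finishing order for the others: india, alpha, charlie, foxtrot.
Check, step by step:
  india waits on nothing -> runs at once and releases mu3 and mu19
  alpha waits on nothing -> runs at once and releases mu9
  charlie waits on nothing -> runs at once and releases mu14 and mu17
  foxtrot: everything it awaited (mu19 and mu17) is free; runs, freeing mu16


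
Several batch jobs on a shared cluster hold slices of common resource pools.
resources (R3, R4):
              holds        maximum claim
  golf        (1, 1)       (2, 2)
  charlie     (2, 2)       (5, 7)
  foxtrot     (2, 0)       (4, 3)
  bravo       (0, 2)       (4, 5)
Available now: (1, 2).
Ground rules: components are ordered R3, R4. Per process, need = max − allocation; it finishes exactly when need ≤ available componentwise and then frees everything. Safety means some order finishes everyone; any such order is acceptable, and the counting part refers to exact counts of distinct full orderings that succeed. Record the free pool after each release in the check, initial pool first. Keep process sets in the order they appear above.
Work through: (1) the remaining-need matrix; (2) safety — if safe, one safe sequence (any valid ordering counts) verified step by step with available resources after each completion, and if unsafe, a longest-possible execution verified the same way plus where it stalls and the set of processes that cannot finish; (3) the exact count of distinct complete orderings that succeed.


(1) Outstanding need per process (order R3, R4):
  golf: (1, 1)
  charlie: (3, 5)
  foxtrot: (2, 3)
  bravo: (4, 3)
(2) SAFE — a valid safe sequence is golf, foxtrot, bravo, charlie.
Key observation: golf marks the first exact bind of the order: its need (1, 1) fits the free (1, 2) with zero slack on a requested resource.
Step-by-step check:
  pool = (1, 2)
  run golf (needs (1, 1), free (1, 2)); after release of (1, 1) the pool is (2, 3)
  run foxtrot (needs (2, 3), free (2, 3)); after release of (2, 0) the pool is (4, 3)
  run bravo (needs (4, 3), free (4, 3)); after release of (0, 2) the pool is (4, 5)
  run charlie (needs (3, 5), free (4, 5)); after release of (2, 2) the pool is (6, 7)
(3) Exactly 1 of the possible complete orderings is a safe sequence.


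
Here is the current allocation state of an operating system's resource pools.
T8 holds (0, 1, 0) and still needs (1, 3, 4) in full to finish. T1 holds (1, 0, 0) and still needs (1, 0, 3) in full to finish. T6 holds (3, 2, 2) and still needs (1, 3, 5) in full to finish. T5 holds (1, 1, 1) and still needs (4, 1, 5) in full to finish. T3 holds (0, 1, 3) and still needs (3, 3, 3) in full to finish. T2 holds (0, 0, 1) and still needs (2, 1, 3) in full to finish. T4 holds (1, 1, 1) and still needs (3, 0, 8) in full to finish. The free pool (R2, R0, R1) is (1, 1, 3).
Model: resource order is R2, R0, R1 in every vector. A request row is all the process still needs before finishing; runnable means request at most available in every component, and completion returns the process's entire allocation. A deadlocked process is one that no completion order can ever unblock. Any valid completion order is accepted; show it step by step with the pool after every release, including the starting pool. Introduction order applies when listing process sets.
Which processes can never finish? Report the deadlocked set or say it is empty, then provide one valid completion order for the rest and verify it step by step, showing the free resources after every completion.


The deadlocked set is T8, T6, T5, T3 and T4.
Key observation: after T1, T2 the pool peaks at (2, 1, 4), and each blocked process is short somewhere: T8 on R0; T6 on R0, R1; T5 on R2, R1; T3 on R2, R0; T4 on R2, R1.
The rest can finish in the order T1, T2. Verifying each step:
  pool = (1, 1, 3)
  run T1 (needs (1, 0, 3), free (1, 1, 3)); after release of (1, 0, 0) the pool is (2, 1, 3)
  run T2 (needs (2, 1, 3), free (2, 1, 3)); after release of (0, 0, 1) the pool is (2, 1, 4)
The blocked processes can never fit:
  T8 still needs (1, 3, 4) but only (2, 1, 4) is free — short on R0
  T6 still needs (1, 3, 5) but only (2, 1, 4) is free — short on R0 and R1
  T5 still needs (4, 1, 5) but only (2, 1, 4) is free — short on R2 and R1
  T3 still needs (3, 3, 3) but only (2, 1, 4) is free — short on R2 and R0
  T4 still needs (3, 0, 8) but only (2, 1, 4) is free — short on R2 and R1


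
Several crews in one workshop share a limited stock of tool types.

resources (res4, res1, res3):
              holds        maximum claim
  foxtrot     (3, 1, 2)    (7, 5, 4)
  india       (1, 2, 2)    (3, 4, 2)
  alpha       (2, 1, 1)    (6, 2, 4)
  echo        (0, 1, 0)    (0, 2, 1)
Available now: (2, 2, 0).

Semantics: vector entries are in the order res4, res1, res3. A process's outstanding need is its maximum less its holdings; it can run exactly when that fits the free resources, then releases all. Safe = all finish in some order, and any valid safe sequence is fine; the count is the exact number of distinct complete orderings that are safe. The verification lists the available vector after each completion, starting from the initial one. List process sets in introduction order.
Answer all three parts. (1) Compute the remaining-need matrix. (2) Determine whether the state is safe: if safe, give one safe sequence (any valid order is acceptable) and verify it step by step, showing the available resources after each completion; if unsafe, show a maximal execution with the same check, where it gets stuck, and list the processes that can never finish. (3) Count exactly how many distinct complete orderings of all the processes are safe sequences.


(1) Remaining need (order res4, res1, res3):
  foxtrot: (4, 4, 2)
  india: (2, 2, 0)
  alpha: (4, 1, 3)
  echo: (0, 1, 1)
(2) The state is UNSAFE.
Key observation: after india, echo complete, (3, 5, 2) is the best the pool ever gets, yet each leftover process wants more res4.
A maximal execution: india, echo — then nothing else fits. Verifying each step:
  pool = (2, 2, 0)
  india needs (2, 2, 0) <= (2, 2, 0) -> finishes; pool += (1, 2, 2) = (3, 4, 2)
  echo needs (0, 1, 1) <= (3, 4, 2) -> finishes; pool += (0, 1, 0) = (3, 5, 2)
  blocked: foxtrot wants (4, 4, 2), pool (3, 5, 2) — not enough res4
  blocked: alpha wants (4, 1, 3), pool (3, 5, 2) — not enough res4 and res3
Never able to finish: foxtrot and alpha.
(3) The exact count: 0 of the possible complete orderings are safe sequences.


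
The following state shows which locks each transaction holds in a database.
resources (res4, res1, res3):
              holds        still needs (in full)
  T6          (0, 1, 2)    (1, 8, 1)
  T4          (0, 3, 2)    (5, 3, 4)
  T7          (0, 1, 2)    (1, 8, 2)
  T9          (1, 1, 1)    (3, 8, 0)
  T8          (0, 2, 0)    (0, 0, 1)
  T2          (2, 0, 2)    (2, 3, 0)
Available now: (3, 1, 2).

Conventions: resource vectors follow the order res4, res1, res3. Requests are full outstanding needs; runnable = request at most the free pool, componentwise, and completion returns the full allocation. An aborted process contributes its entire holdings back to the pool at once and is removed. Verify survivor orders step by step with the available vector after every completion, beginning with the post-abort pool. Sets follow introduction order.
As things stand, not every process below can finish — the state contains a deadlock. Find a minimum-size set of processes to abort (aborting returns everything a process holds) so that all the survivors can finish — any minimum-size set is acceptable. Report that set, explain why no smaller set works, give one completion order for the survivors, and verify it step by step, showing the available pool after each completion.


Abort T7 and T9.
Key observation: T6 had no path to completion before; after the abort of T7 and T9 ((1, 2, 3) returned), step 4 is where it fits.
Why nothing smaller works — every single abort fails: T6 alone leaves T7 blocked (short on res1); T4 alone leaves T6 blocked (short on res1); T7 alone leaves T6 blocked (short on res1); T9 alone leaves T6 blocked (short on res1); T8 alone leaves T6 blocked (short on res1); T2 alone leaves T6 blocked (short on res1).
The survivors complete as T2, T4, T8, T6. Step-by-step check (starting from the post-abort pool):
  pool = (4, 3, 5)
  T2: need (2, 3, 0) fits (4, 3, 5); releases (2, 0, 2), pool now (6, 3, 7)
  T4: need (5, 3, 4) fits (6, 3, 7); releases (0, 3, 2), pool now (6, 6, 9)
  T8: need (0, 0, 1) fits (6, 6, 9); releases (0, 2, 0), pool now (6, 8, 9)
  T6: need (1, 8, 1) fits (6, 8, 9); releases (0, 1, 2), pool now (6, 9, 11)


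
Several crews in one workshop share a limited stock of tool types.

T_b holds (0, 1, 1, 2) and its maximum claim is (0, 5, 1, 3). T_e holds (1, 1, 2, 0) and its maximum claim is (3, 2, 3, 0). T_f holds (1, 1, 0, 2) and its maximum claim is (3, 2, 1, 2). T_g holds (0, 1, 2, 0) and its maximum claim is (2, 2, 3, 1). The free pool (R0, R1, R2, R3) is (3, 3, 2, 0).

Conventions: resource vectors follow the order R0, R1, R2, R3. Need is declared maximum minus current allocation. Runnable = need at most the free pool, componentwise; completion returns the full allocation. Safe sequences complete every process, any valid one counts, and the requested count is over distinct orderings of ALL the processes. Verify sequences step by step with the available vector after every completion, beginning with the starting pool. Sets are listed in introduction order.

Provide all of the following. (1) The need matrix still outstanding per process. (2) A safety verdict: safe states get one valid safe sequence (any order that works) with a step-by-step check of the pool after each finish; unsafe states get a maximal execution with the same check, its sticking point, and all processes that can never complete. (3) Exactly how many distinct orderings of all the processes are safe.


(1) Remaining need (order R0, R1, R2, R3):
  T_b: (0, 4, 0, 1)
  T_e: (2, 1, 1, 0)
  T_f: (2, 1, 1, 0)
  T_g: (2, 1, 1, 1)
(2) The state is SAFE; one workable sequence: T_f, T_e, T_g, T_b.
Key observation: no step in this order meets a requested resource exactly; the smallest headroom is 1, first reached at T_f (need (2, 1, 1, 0), pool (3, 3, 2, 0)).
Walking it through:
  pool = (3, 3, 2, 0)
  T_f: need (2, 1, 1, 0) fits (3, 3, 2, 0); releases (1, 1, 0, 2), pool now (4, 4, 2, 2)
  T_e: need (2, 1, 1, 0) fits (4, 4, 2, 2); releases (1, 1, 2, 0), pool now (5, 5, 4, 2)
  T_g: need (2, 1, 1, 1) fits (5, 5, 4, 2); releases (0, 1, 2, 0), pool now (5, 6, 6, 2)
  T_b: need (0, 4, 0, 1) fits (5, 6, 6, 2); releases (0, 1, 1, 2), pool now (5, 7, 7, 4)
(3) The exact count: 8 of the possible complete orderings are safe sequences.


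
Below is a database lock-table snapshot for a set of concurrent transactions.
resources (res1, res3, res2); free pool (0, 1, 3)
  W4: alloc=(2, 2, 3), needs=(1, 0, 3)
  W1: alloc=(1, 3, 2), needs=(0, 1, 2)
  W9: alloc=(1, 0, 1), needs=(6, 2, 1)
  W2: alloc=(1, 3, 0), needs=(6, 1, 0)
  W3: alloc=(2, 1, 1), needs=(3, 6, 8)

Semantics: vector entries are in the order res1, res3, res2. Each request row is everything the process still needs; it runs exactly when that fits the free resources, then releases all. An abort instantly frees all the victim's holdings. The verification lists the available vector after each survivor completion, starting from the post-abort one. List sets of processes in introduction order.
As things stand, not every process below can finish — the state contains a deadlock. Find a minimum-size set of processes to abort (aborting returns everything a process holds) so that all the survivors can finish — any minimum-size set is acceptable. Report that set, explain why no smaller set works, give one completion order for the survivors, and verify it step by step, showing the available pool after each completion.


Minimum abort set: W9.
Key observation: the deadlocked W2 becomes finishable only because W9 released (1, 0, 1); it completes at step 4 below.
No smaller set exists: with zero aborts the deadlock remains.
One survivor order: W1, W4, W3, W2. Check, step by step (post-abort pool first):
  pool = (1, 1, 4)
  W1: need (0, 1, 2) fits (1, 1, 4); releases (1, 3, 2), pool now (2, 4, 6)
  W4: need (1, 0, 3) fits (2, 4, 6); releases (2, 2, 3), pool now (4, 6, 9)
  W3: need (3, 6, 8) fits (4, 6, 9); releases (2, 1, 1), pool now (6, 7, 10)
  W2: need (6, 1, 0) fits (6, 7, 10); releases (1, 3, 0), pool now (7, 10, 10)


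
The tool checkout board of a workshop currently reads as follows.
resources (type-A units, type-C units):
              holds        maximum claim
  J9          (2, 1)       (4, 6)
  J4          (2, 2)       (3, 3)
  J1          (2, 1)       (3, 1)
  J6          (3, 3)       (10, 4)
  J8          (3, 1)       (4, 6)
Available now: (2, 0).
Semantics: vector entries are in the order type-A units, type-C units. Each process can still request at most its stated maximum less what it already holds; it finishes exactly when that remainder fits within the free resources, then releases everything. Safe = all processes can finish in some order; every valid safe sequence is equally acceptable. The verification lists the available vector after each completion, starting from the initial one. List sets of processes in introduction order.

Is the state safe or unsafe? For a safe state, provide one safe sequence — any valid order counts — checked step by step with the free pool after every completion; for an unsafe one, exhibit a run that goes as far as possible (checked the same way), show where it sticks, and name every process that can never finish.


UNSAFE — no complete ordering exists.
Key observation: after J1, J4 the pool peaks at (6, 3), and each blocked process is short somewhere: J9 on type-C units; J6 on type-A units; J8 on type-C units.
Going as far as possible: J1, J4; after that, nothing fits. Verifying each step:
  pool = (2, 0)
  J1: need (1, 0) fits (2, 0); releases (2, 1), pool now (4, 1)
  J4: need (1, 1) fits (4, 1); releases (2, 2), pool now (6, 3)
  J9 cannot run: need (2, 5) vs free (6, 3) (insufficient type-C units)
  J6 cannot run: need (7, 1) vs free (6, 3) (insufficient type-A units)
  J8 cannot run: need (1, 5) vs free (6, 3) (insufficient type-C units)
Never able to finish: J9, J6 and J8.


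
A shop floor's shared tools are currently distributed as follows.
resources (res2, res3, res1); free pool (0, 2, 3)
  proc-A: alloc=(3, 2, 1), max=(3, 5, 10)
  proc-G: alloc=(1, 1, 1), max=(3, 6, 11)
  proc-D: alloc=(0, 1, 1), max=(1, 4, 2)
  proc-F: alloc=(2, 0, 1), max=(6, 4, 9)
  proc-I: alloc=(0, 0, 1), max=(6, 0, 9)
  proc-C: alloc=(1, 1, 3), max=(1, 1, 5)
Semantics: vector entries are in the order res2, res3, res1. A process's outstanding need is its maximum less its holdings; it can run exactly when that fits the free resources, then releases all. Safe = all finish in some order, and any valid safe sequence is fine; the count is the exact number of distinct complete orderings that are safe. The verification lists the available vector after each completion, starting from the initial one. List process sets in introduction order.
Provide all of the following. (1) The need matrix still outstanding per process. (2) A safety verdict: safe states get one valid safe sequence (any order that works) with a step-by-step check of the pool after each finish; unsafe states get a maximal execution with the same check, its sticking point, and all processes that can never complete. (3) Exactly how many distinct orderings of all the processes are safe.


(1) Need matrix, components ordered res2, res3, res1:
  proc-A: (0, 3, 9)
  proc-G: (2, 5, 10)
  proc-D: (1, 3, 1)
  proc-F: (4, 4, 8)
  proc-I: (6, 0, 8)
  proc-C: (0, 0, 2)
(2) The state is UNSAFE.
Key observation: res1 is the bottleneck — with proc-C, proc-D done the pool holds (1, 4, 7), short of every remaining need.
Going as far as possible: proc-C, proc-D; after that, nothing fits. Check, step by step:
  pool = (0, 2, 3)
  run proc-C (needs (0, 0, 2), free (0, 2, 3)); after release of (1, 1, 3) the pool is (1, 3, 6)
  run proc-D (needs (1, 3, 1), free (1, 3, 6)); after release of (0, 1, 1) the pool is (1, 4, 7)
  proc-A cannot run: need (0, 3, 9) vs free (1, 4, 7) (insufficient res1)
  proc-G cannot run: need (2, 5, 10) vs free (1, 4, 7) (insufficient res2, res3 and res1)
  proc-F cannot run: need (4, 4, 8) vs free (1, 4, 7) (insufficient res2 and res1)
  proc-I cannot run: need (6, 0, 8) vs free (1, 4, 7) (insufficient res2 and res1)
Processes that can never finish: proc-A, proc-G, proc-F and proc-I.
(3) Exactly 0 of the possible complete orderings are safe sequences.


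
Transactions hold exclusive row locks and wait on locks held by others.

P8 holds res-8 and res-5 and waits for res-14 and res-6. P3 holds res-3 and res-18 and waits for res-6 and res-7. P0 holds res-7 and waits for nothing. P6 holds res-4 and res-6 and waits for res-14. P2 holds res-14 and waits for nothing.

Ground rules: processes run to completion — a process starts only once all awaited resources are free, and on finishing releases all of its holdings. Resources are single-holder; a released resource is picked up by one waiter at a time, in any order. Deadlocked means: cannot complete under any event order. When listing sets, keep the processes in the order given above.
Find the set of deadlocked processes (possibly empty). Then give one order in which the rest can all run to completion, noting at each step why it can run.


The deadlocked set is empty.
Key observation: all waits point, directly or indirectly, at processes that can finish, so nothing is permanently blocked.
The rest can finish in the order P2, P0, P6, P8, P3.
Verifying each step:
  run P2 (it waits on nothing); releases res-14
  run P0 (it waits on nothing); releases res-7
  P6 waits on res-14 — all released -> runs and releases res-4 and res-6
  P8 waits on res-14 and res-6 — all released -> runs and releases res-8 and res-5
  P3 waits on res-6 and res-7 — all released -> runs and releases res-3 and res-18


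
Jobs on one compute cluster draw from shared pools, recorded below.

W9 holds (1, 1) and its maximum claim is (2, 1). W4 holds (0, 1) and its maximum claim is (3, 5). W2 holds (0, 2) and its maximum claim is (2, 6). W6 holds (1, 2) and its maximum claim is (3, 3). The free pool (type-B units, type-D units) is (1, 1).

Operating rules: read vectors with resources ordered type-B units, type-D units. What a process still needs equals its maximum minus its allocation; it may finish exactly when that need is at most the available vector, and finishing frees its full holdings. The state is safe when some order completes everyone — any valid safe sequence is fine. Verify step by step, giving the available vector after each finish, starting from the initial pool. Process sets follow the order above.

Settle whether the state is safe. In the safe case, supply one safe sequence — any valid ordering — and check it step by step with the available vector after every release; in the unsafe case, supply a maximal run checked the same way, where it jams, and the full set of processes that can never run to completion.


SAFE — a valid safe sequence is W9, W6, W4, W2.
Key observation: the order's first zero-slack moment is W9 ((1, 0) needed, (1, 1) free — a requested resource with nothing to spare).
Walking it through:
  pool = (1, 1)
  W9 needs (1, 0) <= (1, 1) -> finishes; pool += (1, 1) = (2, 2)
  W6 needs (2, 1) <= (2, 2) -> finishes; pool += (1, 2) = (3, 4)
  W4 needs (3, 4) <= (3, 4) -> finishes; pool += (0, 1) = (3, 5)
  W2 needs (2, 4) <= (3, 5) -> finishes; pool += (0, 2) = (3, 7)


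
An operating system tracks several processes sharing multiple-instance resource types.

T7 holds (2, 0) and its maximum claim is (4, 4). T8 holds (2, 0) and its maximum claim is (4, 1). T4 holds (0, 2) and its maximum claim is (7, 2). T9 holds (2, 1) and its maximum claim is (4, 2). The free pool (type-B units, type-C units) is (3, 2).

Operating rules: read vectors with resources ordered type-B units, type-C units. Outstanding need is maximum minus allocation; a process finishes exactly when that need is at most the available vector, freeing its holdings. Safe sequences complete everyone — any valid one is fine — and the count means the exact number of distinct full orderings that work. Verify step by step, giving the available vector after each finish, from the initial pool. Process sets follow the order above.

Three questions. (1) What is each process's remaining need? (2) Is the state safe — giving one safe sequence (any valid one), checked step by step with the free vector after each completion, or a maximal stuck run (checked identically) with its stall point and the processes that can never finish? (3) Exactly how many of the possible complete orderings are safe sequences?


(1) Outstanding need per process (order type-B units, type-C units):
  T7: (2, 4)
  T8: (2, 1)
  T4: (7, 0)
  T9: (2, 1)
(2) SAFE. One safe sequence: T9, T8, T4, T7.
Key observation: the first exact fit in this order is T4 — it needs (7, 0) with (7, 3) free, meeting a requested resource to the last unit.
Walking it through:
  pool = (3, 2)
  T9 needs (2, 1) <= (3, 2) -> finishes; pool += (2, 1) = (5, 3)
  T8 needs (2, 1) <= (5, 3) -> finishes; pool += (2, 0) = (7, 3)
  T4 needs (7, 0) <= (7, 3) -> finishes; pool += (0, 2) = (7, 5)
  T7 needs (2, 4) <= (7, 5) -> finishes; pool += (2, 0) = (9, 5)
(3) The exact count: 2 of the possible complete orderings are safe sequences.
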